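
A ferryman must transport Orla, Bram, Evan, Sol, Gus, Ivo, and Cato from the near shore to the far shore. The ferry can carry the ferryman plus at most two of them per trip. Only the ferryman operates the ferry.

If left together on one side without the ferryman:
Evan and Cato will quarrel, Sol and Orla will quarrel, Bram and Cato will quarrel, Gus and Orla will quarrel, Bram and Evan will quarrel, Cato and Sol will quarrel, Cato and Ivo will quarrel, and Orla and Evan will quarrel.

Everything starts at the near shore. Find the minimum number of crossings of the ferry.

impossible

Whatever the first load, the items left behind include a forbidden pair without the ferryman. No opening move is safe, so no plan exists.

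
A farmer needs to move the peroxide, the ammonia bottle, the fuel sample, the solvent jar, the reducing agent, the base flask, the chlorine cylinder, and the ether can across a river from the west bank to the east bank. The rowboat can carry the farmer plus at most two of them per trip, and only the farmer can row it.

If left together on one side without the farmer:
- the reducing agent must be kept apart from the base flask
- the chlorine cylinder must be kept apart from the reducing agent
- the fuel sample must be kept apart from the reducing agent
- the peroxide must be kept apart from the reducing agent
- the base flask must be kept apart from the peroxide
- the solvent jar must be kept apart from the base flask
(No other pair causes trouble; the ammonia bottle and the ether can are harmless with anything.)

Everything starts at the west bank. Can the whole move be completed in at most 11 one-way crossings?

No

Counting alone: the farmer can take at most 2 across per trip to the east bank, so moving all 8 needs at least 4 loaded trips out, with a return between consecutive ones — at least 7 crossings.
The safety rule pushes this higher. Following every safe sequence of crossings, the most of the 8 that can be at the east bank as the rowboat arrives there on crossings 7, 9, 11 is 5, 6, 7 respectively — never all 8.
So the move cannot be finished within 11 crossings. (The shortest complete plan takes 13:)
1. Farmer goes to the east bank with the base flask and the reducing agent.
2. Farmer goes back to the west bank with the reducing agent.
3. Farmer goes to the east bank with the ammonia bottle and the reducing agent.
4. Farmer goes back to the west bank with the reducing agent.
5. Farmer goes to the east bank with the fuel sample and the reducing agent.
6. Farmer goes back to the west bank with the reducing agent.
7. Farmer goes to the east bank with the chlorine cylinder and the peroxide.
8. Farmer goes back to the west bank with the peroxide.
9. Farmer goes to the east bank with the peroxide and the solvent jar.
10. Farmer goes back to the west bank with the base flask.
11. Farmer goes to the east bank with the ether can and the reducing agent.
12. Farmer goes back to the west bank with the reducing agent.
13. Farmer goes to the east bank with the base flask and the reducing agent.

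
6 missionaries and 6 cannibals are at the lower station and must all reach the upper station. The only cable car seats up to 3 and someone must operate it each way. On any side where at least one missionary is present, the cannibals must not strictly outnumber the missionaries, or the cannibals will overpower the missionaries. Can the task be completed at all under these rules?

No

Following every safe sequence of crossings from the start, the most of the 12 that can be at the upper station as the cable car arrives there on crossings 1, 3, 5 is 3, 5, 6 respectively; the best ever achieved is 6 of 12.
From crossing 7 on, no configuration arises that was not already reachable earlier: only 17 distinct safe configurations (who is on which side, and where the cable car is) can ever be reached, none of them has everyone across, and every continuation just revisits them. They are: 0 missionaries + 0 cannibals across (cable car back at the start); 0 missionaries + 1 cannibal across (cable car there); 0 missionaries + 1 cannibal across (cable car back at the start); 0 missionaries + 2 cannibals across (cable car there); 0 missionaries + 2 cannibals across (cable car back at the start); 0 missionaries + 3 cannibals across (cable car there); 0 missionaries + 3 cannibals across (cable car back at the start); 0 missionaries + 4 cannibals across (cable car there); 0 missionaries + 4 cannibals across (cable car back at the start); 0 missionaries + 5 cannibals across (cable car there); 0 missionaries + 5 cannibals across (cable car back at the start); 0 missionaries + 6 cannibals across (cable car there); 1 missionary + 1 cannibal across (cable car there); 1 missionary + 1 cannibal across (cable car back at the start); 2 missionaries + 2 cannibals across (cable car there); 2 missionaries + 2 cannibals across (cable car back at the start); 3 missionaries + 3 cannibals across (cable car there). So no valid plan exists.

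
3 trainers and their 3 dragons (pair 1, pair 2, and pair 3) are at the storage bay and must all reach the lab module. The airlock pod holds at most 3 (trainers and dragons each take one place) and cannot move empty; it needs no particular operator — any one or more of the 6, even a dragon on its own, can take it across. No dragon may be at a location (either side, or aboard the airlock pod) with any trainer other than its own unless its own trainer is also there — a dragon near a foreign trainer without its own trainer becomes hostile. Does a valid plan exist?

Yes

1. dragon 1 and trainer 1 cross → the lab module.
2. trainer 1 crosses ← the storage bay.
3. trainer 1, trainer 2, and trainer 3 cross → the lab module.
4. dragon 1 crosses ← the storage bay.
5. dragon 1, dragon 2, and dragon 3 cross → the lab module.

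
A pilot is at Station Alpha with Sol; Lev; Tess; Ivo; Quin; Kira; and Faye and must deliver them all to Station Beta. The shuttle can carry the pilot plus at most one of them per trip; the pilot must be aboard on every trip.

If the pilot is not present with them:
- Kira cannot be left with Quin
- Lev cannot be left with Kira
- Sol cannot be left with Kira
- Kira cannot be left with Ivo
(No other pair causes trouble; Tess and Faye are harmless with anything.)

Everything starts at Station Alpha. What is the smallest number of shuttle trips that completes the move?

Following every safe sequence of crossings from the start, the most of the 7 that can be at Station Beta as the shuttle arrives there on crossings 1, 3, 5, 7 is 1, 2, 3, 4 respectively; the best ever achieved is 4 of 7.
From crossing 9 on, no configuration arises that was not already reachable earlier: only 44 distinct safe configurations (who is on which side, and where the shuttle is) can ever be reached, none of them has everyone across, and every continuation just revisits them. So no valid plan exists.

impossible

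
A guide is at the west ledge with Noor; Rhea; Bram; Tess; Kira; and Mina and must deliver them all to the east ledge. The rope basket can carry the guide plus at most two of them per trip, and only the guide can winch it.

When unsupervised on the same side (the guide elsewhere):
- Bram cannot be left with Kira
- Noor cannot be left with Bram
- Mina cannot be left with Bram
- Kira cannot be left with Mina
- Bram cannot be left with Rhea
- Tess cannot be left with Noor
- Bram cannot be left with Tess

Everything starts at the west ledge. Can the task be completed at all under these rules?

Whatever the first load, the items left behind include a forbidden pair without the guide. No opening move is safe, so no plan exists.

No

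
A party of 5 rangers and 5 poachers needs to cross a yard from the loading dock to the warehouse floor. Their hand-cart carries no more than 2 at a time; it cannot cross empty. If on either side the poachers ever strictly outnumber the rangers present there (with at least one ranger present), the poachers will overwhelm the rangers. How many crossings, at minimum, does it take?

Following every safe sequence of crossings from the start, the most of the 10 that can be at the warehouse floor as the hand-cart arrives there on crossings 1, 3, 5, 7 is 2, 3, 4, 5 respectively; the best ever achieved is 5 of 10.
From crossing 9 on, no configuration arises that was not already reachable earlier: only 13 distinct safe configurations (who is on which side, and where the hand-cart is) can ever be reached, none of them has everyone across, and every continuation just revisits them. They are: 0 rangers + 0 poachers across (hand-cart back at the start); 0 rangers + 1 poacher across (hand-cart there); 0 rangers + 1 poacher across (hand-cart back at the start); 0 rangers + 2 poachers across (hand-cart there); 0 rangers + 2 poachers across (hand-cart back at the start); 0 rangers + 3 poachers across (hand-cart there); 0 rangers + 3 poachers across (hand-cart back at the start); 0 rangers + 4 poachers across (hand-cart there); 0 rangers + 4 poachers across (hand-cart back at the start); 0 rangers + 5 poachers across (hand-cart there); 1 ranger + 1 poacher across (hand-cart there); 1 ranger + 1 poacher across (hand-cart back at the start); 2 rangers + 2 poachers across (hand-cart there). So no valid plan exists.

impossible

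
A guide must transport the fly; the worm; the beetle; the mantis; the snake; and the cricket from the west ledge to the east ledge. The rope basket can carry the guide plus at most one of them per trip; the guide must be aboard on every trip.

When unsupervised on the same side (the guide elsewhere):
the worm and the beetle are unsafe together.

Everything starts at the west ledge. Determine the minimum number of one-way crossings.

11

Counting alone: the guide can take at most 1 across per trip to the east ledge, so moving all 6 needs at least 6 loaded trips out, with a return between consecutive ones — at least 11 crossings.
The plan below uses exactly 11 crossings, so it is optimal:
1. Guide goes to the east ledge with the worm.  [the west ledge: the beetle, the cricket, the fly, the mantis, the snake | the east ledge: the worm]
2. Guide goes back to the west ledge alone.  [the west ledge: the beetle, the cricket, the fly, the mantis, the snake | the east ledge: the worm]
3. Guide goes to the east ledge with the fly.  [the west ledge: the beetle, the cricket, the mantis, the snake | the east ledge: the fly, the worm]
4. Guide goes back to the west ledge alone.  [the west ledge: the beetle, the cricket, the mantis, the snake | the east ledge: the fly, the worm]
5. Guide goes to the east ledge with the mantis.  [the west ledge: the beetle, the cricket, the snake | the east ledge: the fly, the mantis, the worm]
6. Guide goes back to the west ledge alone.  [the west ledge: the beetle, the cricket, the snake | the east ledge: the fly, the mantis, the worm]
7. Guide goes to the east ledge with the snake.  [the west ledge: the beetle, the cricket | the east ledge: the fly, the mantis, the snake, the worm]
8. Guide goes back to the west ledge alone.  [the west ledge: the beetle, the cricket | the east ledge: the fly, the mantis, the snake, the worm]
9. Guide goes to the east ledge with the cricket.  [the west ledge: the beetle | the east ledge: the cricket, the fly, the mantis, the snake, the worm]
10. Guide goes back to the west ledge alone.  [the west ledge: the beetle | the east ledge: the cricket, the fly, the mantis, the snake, the worm]
11. Guide goes to the east ledge with the beetle.  [the west ledge: — | the east ledge: the beetle, the cricket, the fly, the mantis, the snake, the worm]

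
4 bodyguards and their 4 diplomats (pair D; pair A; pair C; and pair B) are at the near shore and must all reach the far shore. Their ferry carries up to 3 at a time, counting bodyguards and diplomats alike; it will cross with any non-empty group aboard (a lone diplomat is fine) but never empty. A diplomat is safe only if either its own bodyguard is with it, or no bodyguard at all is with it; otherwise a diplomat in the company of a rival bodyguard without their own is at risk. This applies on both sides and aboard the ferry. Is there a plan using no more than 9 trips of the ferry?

Yes

Yes — this plan uses 9 crossings (≤ 9):
1. bodyguard D and diplomat D cross → the far shore.
2. bodyguard D crosses ← the near shore.
3. bodyguard A, bodyguard D, and diplomat A cross → the far shore.
4. bodyguard D and diplomat D cross ← the near shore.
5. bodyguard B, bodyguard C, and bodyguard D cross → the far shore.
6. diplomat A crosses ← the near shore.
7. diplomat A and diplomat D cross → the far shore.
8. diplomat D crosses ← the near shore.
9. diplomat B, diplomat C, and diplomat D cross → the far shore.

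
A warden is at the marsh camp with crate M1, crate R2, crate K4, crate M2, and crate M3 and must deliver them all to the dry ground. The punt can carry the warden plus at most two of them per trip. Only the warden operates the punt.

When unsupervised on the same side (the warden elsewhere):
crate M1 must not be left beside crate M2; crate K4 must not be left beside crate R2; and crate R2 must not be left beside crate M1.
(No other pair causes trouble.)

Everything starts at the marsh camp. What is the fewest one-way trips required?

Counting alone: the warden can take at most 2 across per trip to the dry ground, so moving all 5 needs at least 3 loaded trips out, with a return between consecutive ones — at least 5 crossings.
The plan below uses exactly 5 crossings, so it is optimal:
1. Warden goes to the dry ground with crate M1 and crate R2.  [the marsh camp: crate K4, crate M2, crate M3 | the dry ground: crate M1, crate R2]
2. Warden goes back to the marsh camp with crate M1.  [the marsh camp: crate K4, crate M1, crate M2, crate M3 | the dry ground: crate R2]
3. Warden goes to the dry ground with crate M2 and crate M3.  [the marsh camp: crate K4, crate M1 | the dry ground: crate M2, crate M3, crate R2]
4. Warden goes back to the marsh camp alone.  [the marsh camp: crate K4, crate M1 | the dry ground: crate M2, crate M3, crate R2]
5. Warden goes to the dry ground with crate K4 and crate M1.  [the marsh camp: — | the dry ground: crate K4, crate M1, crate M2, crate M3, crate R2]

5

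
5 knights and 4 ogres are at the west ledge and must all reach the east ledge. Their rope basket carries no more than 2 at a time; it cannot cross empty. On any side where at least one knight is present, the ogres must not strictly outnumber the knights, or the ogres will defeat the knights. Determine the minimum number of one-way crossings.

15

Counting alone: each trip to the east ledge takes at most 2 across and each return brings at least 1 back, so after t trips out (and t−1 returns) at most 2t − (t−1) of the 9 are across; that first reaches 9 at t = 8, so at least 15 crossings are needed.
The plan below uses exactly 15 crossings, so it is optimal:
1. 2 ogres → the east ledge.  (the west ledge: 5K 2O; the east ledge: 0K 2O)
2. 1 ogre ← the west ledge.  (the west ledge: 5K 3O; the east ledge: 0K 1O)
3. 2 ogres → the east ledge.  (the west ledge: 5K 1O; the east ledge: 0K 3O)
4. 1 ogre ← the west ledge.  (the west ledge: 5K 2O; the east ledge: 0K 2O)
5. 2 knights → the east ledge.  (the west ledge: 3K 2O; the east ledge: 2K 2O)
6. 1 ogre ← the west ledge.  (the west ledge: 3K 3O; the east ledge: 2K 1O)
7. 1 knight and 1 ogre → the east ledge.  (the west ledge: 2K 2O; the east ledge: 3K 2O)
8. 1 knight ← the west ledge.  (the west ledge: 3K 2O; the east ledge: 2K 2O)
9. 1 knight and 1 ogre → the east ledge.  (the west ledge: 2K 1O; the east ledge: 3K 3O)
10. 1 ogre ← the west ledge.  (the west ledge: 2K 2O; the east ledge: 3K 2O)
11. 1 knight and 1 ogre → the east ledge.  (the west ledge: 1K 1O; the east ledge: 4K 3O)
12. 1 knight ← the west ledge.  (the west ledge: 2K 1O; the east ledge: 3K 3O)
13. 1 knight and 1 ogre → the east ledge.  (the west ledge: 1K 0O; the east ledge: 4K 4O)
14. 1 ogre ← the west ledge.  (the west ledge: 1K 1O; the east ledge: 4K 3O)
15. 1 knight and 1 ogre → the east ledge.  (the west ledge: 0K 0O; the east ledge: 5K 4O)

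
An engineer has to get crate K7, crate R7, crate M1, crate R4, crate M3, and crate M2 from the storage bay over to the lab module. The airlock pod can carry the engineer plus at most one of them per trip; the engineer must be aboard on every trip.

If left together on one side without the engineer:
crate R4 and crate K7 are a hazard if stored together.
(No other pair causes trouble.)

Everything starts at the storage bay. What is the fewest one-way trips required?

Counting alone: the engineer can take at most 1 across per trip to the lab module, so moving all 6 needs at least 6 loaded trips out, with a return between consecutive ones — at least 11 crossings.
The plan below uses exactly 11 crossings, so it is optimal:
1. Engineer goes to the lab module with crate K7.  [the storage bay: crate M1, crate M2, crate M3, crate R4, crate R7 | the lab module: crate K7]
2. Engineer goes back to the storage bay alone.  [the storage bay: crate M1, crate M2, crate M3, crate R4, crate R7 | the lab module: crate K7]
3. Engineer goes to the lab module with crate R7.  [the storage bay: crate M1, crate M2, crate M3, crate R4 | the lab module: crate K7, crate R7]
4. Engineer goes back to the storage bay alone.  [the storage bay: crate M1, crate M2, crate M3, crate R4 | the lab module: crate K7, crate R7]
5. Engineer goes to the lab module with crate M1.  [the storage bay: crate M2, crate M3, crate R4 | the lab module: crate K7, crate M1, crate R7]
6. Engineer goes back to the storage bay alone.  [the storage bay: crate M2, crate M3, crate R4 | the lab module: crate K7, crate M1, crate R7]
7. Engineer goes to the lab module with crate M3.  [the storage bay: crate M2, crate R4 | the lab module: crate K7, crate M1, crate M3, crate R7]
8. Engineer goes back to the storage bay alone.  [the storage bay: crate M2, crate R4 | the lab module: crate K7, crate M1, crate M3, crate R7]
9. Engineer goes to the lab module with crate M2.  [the storage bay: crate R4 | the lab module: crate K7, crate M1, crate M2, crate M3, crate R7]
10. Engineer goes back to the storage bay alone.  [the storage bay: crate R4 | the lab module: crate K7, crate M1, crate M2, crate M3, crate R7]
11. Engineer goes to the lab module with crate R4.  [the storage bay: — | the lab module: crate K7, crate M1, crate M2, crate M3, crate R4, crate R7]

11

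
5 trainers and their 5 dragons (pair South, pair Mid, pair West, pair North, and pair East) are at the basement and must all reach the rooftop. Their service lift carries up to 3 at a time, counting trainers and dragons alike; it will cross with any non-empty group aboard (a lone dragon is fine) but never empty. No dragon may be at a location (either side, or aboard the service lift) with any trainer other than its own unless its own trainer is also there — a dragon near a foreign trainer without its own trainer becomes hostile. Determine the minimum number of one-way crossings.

Counting alone: each trip to the rooftop takes at most 3 across and each return brings at least 1 back, so after t trips out (and t−1 returns) at most 3t − (t−1) of the 10 are across; that first reaches 10 at t = 5, so at least 9 crossings are needed.
The safety rule pushes this higher. Following every safe sequence of crossings, the most of the 10 that can be at the rooftop as the service lift arrives there on crossing 9 is 9 — never all 10.
So no plan with fewer than 11 crossings exists, and this one achieves 11:
1. dragon South and trainer South cross → the rooftop.
2. trainer South crosses ← the basement.
3. dragon Mid, dragon North, and dragon West cross → the rooftop.
4. dragon South crosses ← the basement.
5. trainer Mid, trainer North, and trainer West cross → the rooftop.
6. dragon Mid and trainer Mid cross ← the basement.
7. trainer East, trainer Mid, and trainer South cross → the rooftop.
8. dragon West crosses ← the basement.
9. dragon Mid and dragon South cross → the rooftop.
10. dragon South crosses ← the basement.
11. dragon East, dragon South, and dragon West cross → the rooftop.

11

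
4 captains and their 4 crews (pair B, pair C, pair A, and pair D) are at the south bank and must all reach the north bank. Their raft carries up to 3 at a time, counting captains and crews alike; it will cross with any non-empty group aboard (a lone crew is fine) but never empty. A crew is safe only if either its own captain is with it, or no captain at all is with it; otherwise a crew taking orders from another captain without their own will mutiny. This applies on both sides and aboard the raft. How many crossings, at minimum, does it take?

Counting alone: each trip to the north bank takes at most 3 across and each return brings at least 1 back, so after t trips out (and t−1 returns) at most 3t − (t−1) of the 8 are across; that first reaches 8 at t = 4, so at least 7 crossings are needed.
The safety rule pushes this higher. Following every safe sequence of crossings, the most of the 8 that can be at the north bank as the raft arrives there on crossing 7 is 7 — never all 8.
So no plan with fewer than 9 crossings exists, and this one achieves 9:
1. captain B and crew B cross → the north bank.
2. captain B crosses ← the south bank.
3. captain B, captain C, and crew C cross → the north bank.
4. captain B and crew B cross ← the south bank.
5. captain A, captain B, and captain D cross → the north bank.
6. crew C crosses ← the south bank.
7. crew B and crew C cross → the north bank.
8. crew B crosses ← the south bank.
9. crew A, crew B, and crew D cross → the north bank.

9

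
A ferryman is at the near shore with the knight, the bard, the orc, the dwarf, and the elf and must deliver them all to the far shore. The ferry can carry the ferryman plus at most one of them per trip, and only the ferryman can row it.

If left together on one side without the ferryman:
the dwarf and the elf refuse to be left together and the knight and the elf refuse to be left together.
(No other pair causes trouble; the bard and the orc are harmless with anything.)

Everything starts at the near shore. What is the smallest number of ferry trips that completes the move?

11

Counting alone: the ferryman can take at most 1 across per trip to the far shore, so moving all 5 needs at least 5 loaded trips out, with a return between consecutive ones — at least 9 crossings.
The safety rule pushes this higher. Following every safe sequence of crossings, the most of the 5 that can be at the far shore as the ferry arrives there on crossing 9 is 4 — never all 5.
So no plan with fewer than 11 crossings exists, and this one achieves 11:
1. Ferryman goes to the far shore with the elf.
2. Ferryman goes back to the near shore alone.
3. Ferryman goes to the far shore with the knight.
4. Ferryman goes back to the near shore with the elf.
5. Ferryman goes to the far shore with the dwarf.
6. Ferryman goes back to the near shore alone.
7. Ferryman goes to the far shore with the bard.
8. Ferryman goes back to the near shore alone.
9. Ferryman goes to the far shore with the orc.
10. Ferryman goes back to the near shore alone.
11. Ferryman goes to the far shore with the elf.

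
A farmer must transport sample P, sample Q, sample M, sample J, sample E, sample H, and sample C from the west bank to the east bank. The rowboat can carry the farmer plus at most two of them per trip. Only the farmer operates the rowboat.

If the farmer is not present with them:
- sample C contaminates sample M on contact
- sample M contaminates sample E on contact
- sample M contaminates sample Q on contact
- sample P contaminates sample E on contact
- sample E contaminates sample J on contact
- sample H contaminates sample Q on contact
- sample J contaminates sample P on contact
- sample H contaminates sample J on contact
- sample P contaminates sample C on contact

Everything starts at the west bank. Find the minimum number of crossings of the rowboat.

Whatever the first load, the items left behind include a forbidden pair without the farmer. No opening move is safe, so no plan exists.

impossible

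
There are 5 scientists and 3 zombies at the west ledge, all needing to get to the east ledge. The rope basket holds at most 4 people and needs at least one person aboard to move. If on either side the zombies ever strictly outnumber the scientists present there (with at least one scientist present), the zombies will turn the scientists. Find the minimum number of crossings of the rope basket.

5

Counting alone: each trip to the east ledge takes at most 4 across and each return brings at least 1 back, so after t trips out (and t−1 returns) at most 4t − (t−1) of the 8 are across; that first reaches 8 at t = 3, so at least 5 crossings are needed.
The plan below uses exactly 5 crossings, so it is optimal:
1. 2 zombies → the east ledge.  (the west ledge: 5S 1Z; the east ledge: 0S 2Z)
2. 1 zombie ← the west ledge.  (the west ledge: 5S 2Z; the east ledge: 0S 1Z)
3. 3 scientists and 1 zombie → the east ledge.  (the west ledge: 2S 1Z; the east ledge: 3S 2Z)
4. 1 zombie ← the west ledge.  (the west ledge: 2S 2Z; the east ledge: 3S 1Z)
5. 2 scientists and 2 zombies → the east ledge.  (the west ledge: 0S 0Z; the east ledge: 5S 3Z)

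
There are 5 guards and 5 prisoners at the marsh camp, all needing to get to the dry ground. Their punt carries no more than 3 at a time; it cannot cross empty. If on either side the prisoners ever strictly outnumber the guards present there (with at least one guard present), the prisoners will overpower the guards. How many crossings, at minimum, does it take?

Counting alone: each trip to the dry ground takes at most 3 across and each return brings at least 1 back, so after t trips out (and t−1 returns) at most 3t − (t−1) of the 10 are across; that first reaches 10 at t = 5, so at least 9 crossings are needed.
The safety rule pushes this higher. Following every safe sequence of crossings, the most of the 10 that can be at the dry ground as the punt arrives there on crossing 9 is 9 — never all 10.
So no plan with fewer than 11 crossings exists, and this one achieves 11:
1. 2 prisoners → the dry ground.  (the marsh camp: 5G 3P; the dry ground: 0G 2P)
2. 1 prisoner ← the marsh camp.  (the marsh camp: 5G 4P; the dry ground: 0G 1P)
3. 3 prisoners → the dry ground.  (the marsh camp: 5G 1P; the dry ground: 0G 4P)
4. 1 prisoner ← the marsh camp.  (the marsh camp: 5G 2P; the dry ground: 0G 3P)
5. 3 guards → the dry ground.  (the marsh camp: 2G 2P; the dry ground: 3G 3P)
6. 1 guard and 1 prisoner ← the marsh camp.  (the marsh camp: 3G 3P; the dry ground: 2G 2P)
7. 3 guards → the dry ground.  (the marsh camp: 0G 3P; the dry ground: 5G 2P)
8. 1 prisoner ← the marsh camp.  (the marsh camp: 0G 4P; the dry ground: 5G 1P)
9. 2 prisoners → the dry ground.  (the marsh camp: 0G 2P; the dry ground: 5G 3P)
10. 1 prisoner ← the marsh camp.  (the marsh camp: 0G 3P; the dry ground: 5G 2P)
11. 3 prisoners → the dry ground.  (the marsh camp: 0G 0P; the dry ground: 5G 5P)

11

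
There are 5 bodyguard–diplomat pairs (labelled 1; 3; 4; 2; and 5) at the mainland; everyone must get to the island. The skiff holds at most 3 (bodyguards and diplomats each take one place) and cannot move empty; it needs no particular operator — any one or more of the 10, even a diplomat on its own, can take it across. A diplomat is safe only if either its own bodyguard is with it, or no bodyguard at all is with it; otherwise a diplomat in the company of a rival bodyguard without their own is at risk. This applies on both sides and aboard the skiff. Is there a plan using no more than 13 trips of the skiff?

Yes

Yes — this plan uses 11 crossings (≤ 13):
1. bodyguard 1 and diplomat 1 cross → the island.
2. bodyguard 1 crosses ← the mainland.
3. diplomat 2, diplomat 3, and diplomat 4 cross → the island.
4. diplomat 1 crosses ← the mainland.
5. bodyguard 2, bodyguard 3, and bodyguard 4 cross → the island.
6. bodyguard 3 and diplomat 3 cross ← the mainland.
7. bodyguard 1, bodyguard 3, and bodyguard 5 cross → the island.
8. diplomat 4 crosses ← the mainland.
9. diplomat 1 and diplomat 3 cross → the island.
10. diplomat 1 crosses ← the mainland.
11. diplomat 1, diplomat 4, and diplomat 5 cross → the island.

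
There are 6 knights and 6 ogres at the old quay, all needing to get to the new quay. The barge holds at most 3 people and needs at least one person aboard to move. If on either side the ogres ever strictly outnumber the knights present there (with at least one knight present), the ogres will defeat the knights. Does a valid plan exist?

No

Following every safe sequence of crossings from the start, the most of the 12 that can be at the new quay as the barge arrives there on crossings 1, 3, 5 is 3, 5, 6 respectively; the best ever achieved is 6 of 12.
From crossing 7 on, no configuration arises that was not already reachable earlier: only 17 distinct safe configurations (who is on which side, and where the barge is) can ever be reached, none of them has everyone across, and every continuation just revisits them. They are: 0 knights + 0 ogres across (barge back at the start); 0 knights + 1 ogre across (barge there); 0 knights + 1 ogre across (barge back at the start); 0 knights + 2 ogres across (barge there); 0 knights + 2 ogres across (barge back at the start); 0 knights + 3 ogres across (barge there); 0 knights + 3 ogres across (barge back at the start); 0 knights + 4 ogres across (barge there); 0 knights + 4 ogres across (barge back at the start); 0 knights + 5 ogres across (barge there); 0 knights + 5 ogres across (barge back at the start); 0 knights + 6 ogres across (barge there); 1 knight + 1 ogre across (barge there); 1 knight + 1 ogre across (barge back at the start); 2 knights + 2 ogres across (barge there); 2 knights + 2 ogres across (barge back at the start); 3 knights + 3 ogres across (barge there). So no valid plan exists.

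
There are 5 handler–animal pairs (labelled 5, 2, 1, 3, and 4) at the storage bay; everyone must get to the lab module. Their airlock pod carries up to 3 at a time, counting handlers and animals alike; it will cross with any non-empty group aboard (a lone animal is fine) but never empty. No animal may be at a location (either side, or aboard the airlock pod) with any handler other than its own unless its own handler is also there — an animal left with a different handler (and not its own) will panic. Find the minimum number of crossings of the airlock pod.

11

Counting alone: each trip to the lab module takes at most 3 across and each return brings at least 1 back, so after t trips out (and t−1 returns) at most 3t − (t−1) of the 10 are across; that first reaches 10 at t = 5, so at least 9 crossings are needed.
The safety rule pushes this higher. Following every safe sequence of crossings, the most of the 10 that can be at the lab module as the airlock pod arrives there on crossing 9 is 9 — never all 10.
So no plan with fewer than 11 crossings exists, and this one achieves 11:
1. animal 5 and handler 5 cross → the lab module.
2. handler 5 crosses ← the storage bay.
3. animal 1, animal 2, and animal 3 cross → the lab module.
4. animal 5 crosses ← the storage bay.
5. handler 1, handler 2, and handler 3 cross → the lab module.
6. animal 2 and handler 2 cross ← the storage bay.
7. handler 2, handler 4, and handler 5 cross → the lab module.
8. animal 1 crosses ← the storage bay.
9. animal 2 and animal 5 cross → the lab module.
10. animal 5 crosses ← the storage bay.
11. animal 1, animal 4, and animal 5 cross → the lab module.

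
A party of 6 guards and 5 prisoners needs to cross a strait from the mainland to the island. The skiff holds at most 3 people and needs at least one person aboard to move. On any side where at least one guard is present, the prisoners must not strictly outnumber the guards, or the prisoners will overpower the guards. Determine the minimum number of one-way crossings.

Counting alone: each trip to the island takes at most 3 across and each return brings at least 1 back, so after t trips out (and t−1 returns) at most 3t − (t−1) of the 11 are across; that first reaches 11 at t = 5, so at least 9 crossings are needed.
The plan below uses exactly 9 crossings, so it is optimal:
1. 3 prisoners → the island.  (the mainland: 6G 2P; the island: 0G 3P)
2. 1 prisoner ← the mainland.  (the mainland: 6G 3P; the island: 0G 2P)
3. 3 guards → the island.  (the mainland: 3G 3P; the island: 3G 2P)
4. 1 guard ← the mainland.  (the mainland: 4G 3P; the island: 2G 2P)
5. 2 guards and 1 prisoner → the island.  (the mainland: 2G 2P; the island: 4G 3P)
6. 1 guard ← the mainland.  (the mainland: 3G 2P; the island: 3G 3P)
7. 2 guards and 1 prisoner → the island.  (the mainland: 1G 1P; the island: 5G 4P)
8. 1 guard ← the mainland.  (the mainland: 2G 1P; the island: 4G 4P)
9. 2 guards and 1 prisoner → the island.  (the mainland: 0G 0P; the island: 6G 5P)

9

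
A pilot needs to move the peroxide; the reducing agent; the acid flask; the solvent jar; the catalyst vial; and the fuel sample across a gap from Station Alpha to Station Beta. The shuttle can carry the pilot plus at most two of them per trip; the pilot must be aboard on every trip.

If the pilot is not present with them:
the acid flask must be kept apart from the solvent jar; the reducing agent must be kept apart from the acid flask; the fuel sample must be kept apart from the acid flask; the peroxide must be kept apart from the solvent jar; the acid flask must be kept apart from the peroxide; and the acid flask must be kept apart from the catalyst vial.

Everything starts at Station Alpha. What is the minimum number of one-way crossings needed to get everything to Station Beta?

9

Counting alone: the pilot can take at most 2 across per trip to Station Beta, so moving all 6 needs at least 3 loaded trips out, with a return between consecutive ones — at least 5 crossings.
The safety rule pushes this higher. Following every safe sequence of crossings, the most of the 6 that can be at Station Beta as the shuttle arrives there on crossings 5, 7 is 4, 5 respectively — never all 6.
So no plan with fewer than 9 crossings exists, and this one achieves 9:
1. Pilot goes to Station Beta with the acid flask and the peroxide.
2. Pilot goes back to Station Alpha with the peroxide.
3. Pilot goes to Station Beta with the peroxide and the reducing agent.
4. Pilot goes back to Station Alpha with the acid flask.
5. Pilot goes to Station Beta with the acid flask and the catalyst vial.
6. Pilot goes back to Station Alpha with the acid flask.
7. Pilot goes to Station Beta with the acid flask and the fuel sample.
8. Pilot goes back to Station Alpha with the acid flask.
9. Pilot goes to Station Beta with the acid flask and the solvent jar.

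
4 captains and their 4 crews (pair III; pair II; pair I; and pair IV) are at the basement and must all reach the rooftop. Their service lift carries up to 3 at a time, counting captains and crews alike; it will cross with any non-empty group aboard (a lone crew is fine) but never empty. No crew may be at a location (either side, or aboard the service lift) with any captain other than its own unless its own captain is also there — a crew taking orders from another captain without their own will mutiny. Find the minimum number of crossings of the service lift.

Counting alone: each trip to the rooftop takes at most 3 across and each return brings at least 1 back, so after t trips out (and t−1 returns) at most 3t − (t−1) of the 8 are across; that first reaches 8 at t = 4, so at least 7 crossings are needed.
The safety rule pushes this higher. Following every safe sequence of crossings, the most of the 8 that can be at the rooftop as the service lift arrives there on crossing 7 is 7 — never all 8.
So no plan with fewer than 9 crossings exists, and this one achieves 9:
1. captain III and crew III cross → the rooftop.
2. captain III crosses ← the basement.
3. captain II, captain III, and crew II cross → the rooftop.
4. captain III and crew III cross ← the basement.
5. captain I, captain III, and captain IV cross → the rooftop.
6. crew II crosses ← the basement.
7. crew II and crew III cross → the rooftop.
8. crew III crosses ← the basement.
9. crew I, crew III, and crew IV cross → the rooftop.

9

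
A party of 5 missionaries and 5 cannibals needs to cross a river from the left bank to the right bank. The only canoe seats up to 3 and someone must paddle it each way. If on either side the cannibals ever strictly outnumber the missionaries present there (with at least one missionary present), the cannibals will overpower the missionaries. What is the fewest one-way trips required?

11

Counting alone: each trip to the right bank takes at most 3 across and each return brings at least 1 back, so after t trips out (and t−1 returns) at most 3t − (t−1) of the 10 are across; that first reaches 10 at t = 5, so at least 9 crossings are needed.
The safety rule pushes this higher. Following every safe sequence of crossings, the most of the 10 that can be at the right bank as the canoe arrives there on crossing 9 is 9 — never all 10.
So no plan with fewer than 11 crossings exists, and this one achieves 11:
1. 2 cannibals → the right bank.  (the left bank: 5M 3C; the right bank: 0M 2C)
2. 1 cannibal ← the left bank.  (the left bank: 5M 4C; the right bank: 0M 1C)
3. 3 cannibals → the right bank.  (the left bank: 5M 1C; the right bank: 0M 4C)
4. 1 cannibal ← the left bank.  (the left bank: 5M 2C; the right bank: 0M 3C)
5. 3 missionaries → the right bank.  (the left bank: 2M 2C; the right bank: 3M 3C)
6. 1 missionary and 1 cannibal ← the left bank.  (the left bank: 3M 3C; the right bank: 2M 2C)
7. 3 missionaries → the right bank.  (the left bank: 0M 3C; the right bank: 5M 2C)
8. 1 cannibal ← the left bank.  (the left bank: 0M 4C; the right bank: 5M 1C)
9. 2 cannibals → the right bank.  (the left bank: 0M 2C; the right bank: 5M 3C)
10. 1 cannibal ← the left bank.  (the left bank: 0M 3C; the right bank: 5M 2C)
11. 3 cannibals → the right bank.  (the left bank: 0M 0C; the right bank: 5M 5C)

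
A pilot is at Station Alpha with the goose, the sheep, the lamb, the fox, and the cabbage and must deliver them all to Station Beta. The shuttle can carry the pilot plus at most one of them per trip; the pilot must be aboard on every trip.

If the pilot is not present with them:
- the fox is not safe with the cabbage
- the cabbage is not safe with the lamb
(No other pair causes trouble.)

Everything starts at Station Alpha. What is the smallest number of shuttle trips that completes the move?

11

Counting alone: the pilot can take at most 1 across per trip to Station Beta, so moving all 5 needs at least 5 loaded trips out, with a return between consecutive ones — at least 9 crossings.
The safety rule pushes this higher. Following every safe sequence of crossings, the most of the 5 that can be at Station Beta as the shuttle arrives there on crossing 9 is 4 — never all 5.
So no plan with fewer than 11 crossings exists, and this one achieves 11:
1. Pilot goes to Station Beta with the cabbage.
2. Pilot goes back to Station Alpha alone.
3. Pilot goes to Station Beta with the goose.
4. Pilot goes back to Station Alpha alone.
5. Pilot goes to Station Beta with the sheep.
6. Pilot goes back to Station Alpha alone.
7. Pilot goes to Station Beta with the lamb.
8. Pilot goes back to Station Alpha with the cabbage.
9. Pilot goes to Station Beta with the fox.
10. Pilot goes back to Station Alpha alone.
11. Pilot goes to Station Beta with the cabbage.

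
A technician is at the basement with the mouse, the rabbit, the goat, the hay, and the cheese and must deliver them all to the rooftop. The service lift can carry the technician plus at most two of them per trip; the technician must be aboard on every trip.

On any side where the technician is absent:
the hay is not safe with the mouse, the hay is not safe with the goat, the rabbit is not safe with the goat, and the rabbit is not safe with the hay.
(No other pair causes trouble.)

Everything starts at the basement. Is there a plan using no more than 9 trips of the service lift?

Yes

Yes — this plan uses 7 crossings (≤ 9):
1. Technician goes to the rooftop with the hay and the rabbit.  [the basement: the cheese, the goat, the mouse | the rooftop: the hay, the rabbit]
2. Technician goes back to the basement with the rabbit.  [the basement: the cheese, the goat, the mouse, the rabbit | the rooftop: the hay]
3. Technician goes to the rooftop with the mouse and the rabbit.  [the basement: the cheese, the goat | the rooftop: the hay, the mouse, the rabbit]
4. Technician goes back to the basement with the hay.  [the basement: the cheese, the goat, the hay | the rooftop: the mouse, the rabbit]
5. Technician goes to the rooftop with the cheese and the goat.  [the basement: the hay | the rooftop: the cheese, the goat, the mouse, the rabbit]
6. Technician goes back to the basement with the rabbit.  [the basement: the hay, the rabbit | the rooftop: the cheese, the goat, the mouse]
7. Technician goes to the rooftop with the hay and the rabbit.  [the basement: — | the rooftop: the cheese, the goat, the hay, the mouse, the rabbit]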